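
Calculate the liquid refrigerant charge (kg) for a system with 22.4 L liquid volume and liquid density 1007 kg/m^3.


Charge = V * rho / 1000
Charge = 22.4 * 1007 / 1000
Charge = 22.56 kg

22.56


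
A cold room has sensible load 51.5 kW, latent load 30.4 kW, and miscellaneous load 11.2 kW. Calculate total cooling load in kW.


Q_total = Q_s + Q_l + Q_misc
Q_total = 51.5 + 30.4 + 11.2
Q_total = 93.1 kW

93.1


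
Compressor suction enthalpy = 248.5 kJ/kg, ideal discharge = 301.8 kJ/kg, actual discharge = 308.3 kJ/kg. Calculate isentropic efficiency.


dh_ideal = 301.8 - 248.5 = 53.3 kJ/kg
dh_actual = 308.3 - 248.5 = 59.8 kJ/kg
eta_s = dh_ideal / dh_actual = 53.3 / 59.8
eta_s = 0.8913

0.8913


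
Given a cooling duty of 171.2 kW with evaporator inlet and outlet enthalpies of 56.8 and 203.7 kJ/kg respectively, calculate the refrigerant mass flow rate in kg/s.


dh = 203.7 - 56.8 = 146.9 kJ/kg
m_dot = Q / dh = 171.2 / 146.9 = 1.1654 kg/s

1.1654


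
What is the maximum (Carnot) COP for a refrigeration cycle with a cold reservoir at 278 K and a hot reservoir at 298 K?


dT = 298 - 278 = 20 K
COP_carnot = T_cold / dT = 278 / 20
COP_carnot = 13.9

13.9


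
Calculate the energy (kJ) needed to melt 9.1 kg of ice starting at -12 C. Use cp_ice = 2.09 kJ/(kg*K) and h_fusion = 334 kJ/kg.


Sensible heat = cp * dT = 2.09 * 12 = 25.08 kJ/kg
Total per kg = 25.08 + 334 = 359.08 kJ/kg
Q = m * total = 9.1 * 359.08
Q = 3267.6 kJ

3267.6


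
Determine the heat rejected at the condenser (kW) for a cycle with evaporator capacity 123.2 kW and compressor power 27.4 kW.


Q_cond = Q_evap + W
Q_cond = 123.2 + 27.4
Q_cond = 150.6 kW

150.6


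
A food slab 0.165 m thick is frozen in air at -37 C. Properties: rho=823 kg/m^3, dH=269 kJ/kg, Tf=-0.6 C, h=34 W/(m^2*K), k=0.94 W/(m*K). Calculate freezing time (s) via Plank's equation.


dT = -0.6 - (-37) = 36.4 K
term1 = a/(2h) = 0.165/(2*34) = 0.002426470588
term2 = a^2/(8k) = 0.165^2/(8*0.94) = 0.003620345745
t = rho*dH*1000/dT * (term1 + term2)
t = 823*269*1000/36.4 * (0.002426470588 + 0.003620345745)
t = 36777 s

36777


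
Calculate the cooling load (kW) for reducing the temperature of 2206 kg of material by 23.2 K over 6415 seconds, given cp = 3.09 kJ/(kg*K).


Q = m * cp * dT / t
Q = 2206 * 3.09 * 23.2 / 6415
Q = 24.652 kW

24.652


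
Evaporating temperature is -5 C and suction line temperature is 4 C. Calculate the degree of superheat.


Superheat = T_suction - T_evap
Superheat = 4 - (-5)
Superheat = 9 K

9


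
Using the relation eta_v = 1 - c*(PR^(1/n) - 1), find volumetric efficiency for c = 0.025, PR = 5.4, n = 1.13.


PR^(1/n) = 5.4^(1/1.13) = 4.44770599
eta_v = 1 - 0.025 * (4.44770599 - 1)
eta_v = 0.9138

0.9138


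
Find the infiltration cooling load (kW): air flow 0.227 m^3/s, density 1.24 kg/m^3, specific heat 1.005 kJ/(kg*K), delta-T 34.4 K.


Q = V_dot * rho * cp * dT
Q = 0.227 * 1.24 * 1.005 * 34.4
Q = 9.731 kW

9.731


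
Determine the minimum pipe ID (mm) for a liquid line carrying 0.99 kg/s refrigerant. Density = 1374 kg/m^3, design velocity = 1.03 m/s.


A = m_dot / (rho * v) = 0.99 / (1374 * 1.03) = 0.000699537881 m^2
d = sqrt(4*A/pi) * 1000
d = 29.8 mm

29.8


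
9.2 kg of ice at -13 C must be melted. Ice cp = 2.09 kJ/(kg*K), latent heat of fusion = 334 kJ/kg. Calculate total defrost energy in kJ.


Sensible heat = cp * dT = 2.09 * 13 = 27.17 kJ/kg
Total per kg = 27.17 + 334 = 361.17 kJ/kg
Q = m * total = 9.2 * 361.17
Q = 3322.8 kJ

3322.8


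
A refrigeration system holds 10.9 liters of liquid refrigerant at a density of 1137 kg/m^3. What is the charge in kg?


Charge = V * rho / 1000
Charge = 10.9 * 1137 / 1000
Charge = 12.39 kg

12.39


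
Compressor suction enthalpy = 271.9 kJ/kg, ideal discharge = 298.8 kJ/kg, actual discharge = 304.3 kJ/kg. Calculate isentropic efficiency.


dh_ideal = 298.8 - 271.9 = 26.9 kJ/kg
dh_actual = 304.3 - 271.9 = 32.4 kJ/kg
eta_s = dh_ideal / dh_actual = 26.9 / 32.4
eta_s = 0.8302

0.8302


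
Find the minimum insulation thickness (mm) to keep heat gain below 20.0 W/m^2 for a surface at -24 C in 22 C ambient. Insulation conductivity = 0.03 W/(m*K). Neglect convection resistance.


dT = 22 - (-24) = 46 K
thickness = k * dT / q_max * 1000
thickness = 0.03 * 46 / 20.0 * 1000
thickness = 69.0 mm

69.0


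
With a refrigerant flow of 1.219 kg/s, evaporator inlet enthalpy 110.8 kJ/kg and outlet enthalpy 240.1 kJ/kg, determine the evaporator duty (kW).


dh = 240.1 - 110.8 = 129.3 kJ/kg
Q_evap = m_dot * dh = 1.219 * 129.3
Q_evap = 157.62 kW

157.62


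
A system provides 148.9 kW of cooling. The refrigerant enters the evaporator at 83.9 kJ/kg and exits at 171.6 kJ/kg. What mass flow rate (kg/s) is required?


dh = 171.6 - 83.9 = 87.7 kJ/kg
m_dot = Q / dh = 148.9 / 87.7 = 1.6978 kg/s

1.6978


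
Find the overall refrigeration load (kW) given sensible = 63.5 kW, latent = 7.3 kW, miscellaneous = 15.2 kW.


Q_total = Q_s + Q_l + Q_misc
Q_total = 63.5 + 7.3 + 15.2
Q_total = 86.0 kW

86.0


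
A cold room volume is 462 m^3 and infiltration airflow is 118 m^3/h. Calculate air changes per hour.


ACH = flow / volume
ACH = 118 / 462
ACH = 0.255

0.255


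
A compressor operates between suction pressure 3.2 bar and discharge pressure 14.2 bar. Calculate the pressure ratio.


PR = P_high / P_low
PR = 14.2 / 3.2
PR = 4.438

4.438


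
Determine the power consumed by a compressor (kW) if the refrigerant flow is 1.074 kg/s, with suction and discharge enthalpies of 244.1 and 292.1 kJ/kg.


dh = 292.1 - 244.1 = 48.0 kJ/kg
W = m_dot * dh = 1.074 * 48.0 = 51.55 kW

51.55


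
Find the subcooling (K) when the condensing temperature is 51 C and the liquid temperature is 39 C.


Subcooling = T_cond - T_liquid
Subcooling = 51 - 39
Subcooling = 12 K

12


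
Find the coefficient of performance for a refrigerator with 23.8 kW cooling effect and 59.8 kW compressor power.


COP = Q_evap / W
COP = 23.8 / 59.8
COP = 0.398

0.398


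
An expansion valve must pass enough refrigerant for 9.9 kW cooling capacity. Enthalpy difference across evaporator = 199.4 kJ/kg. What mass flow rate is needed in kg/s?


m_dot = Q / dh
m_dot = 9.9 / 199.4
m_dot = 0.0496 kg/s

0.0496


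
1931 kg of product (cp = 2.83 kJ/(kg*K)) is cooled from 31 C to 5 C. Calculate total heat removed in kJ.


dT = 31 - (5) = 26 K
Q = m * cp * dT = 1931 * 2.83 * 26
Q = 142083 kJ

142083


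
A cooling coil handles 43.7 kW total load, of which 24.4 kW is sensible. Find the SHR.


SHR = Q_sensible / Q_total
SHR = 24.4 / 43.7
SHR = 0.558

0.558


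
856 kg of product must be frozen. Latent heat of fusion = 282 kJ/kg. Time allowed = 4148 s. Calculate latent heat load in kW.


Q_lat = m * h_fg / t
Q_lat = 856 * 282 / 4148
Q_lat = 58.19 kW

58.19


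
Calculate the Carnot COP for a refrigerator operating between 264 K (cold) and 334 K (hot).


dT = 334 - 264 = 70 K
COP_carnot = T_cold / dT = 264 / 70
COP_carnot = 3.771

3.771


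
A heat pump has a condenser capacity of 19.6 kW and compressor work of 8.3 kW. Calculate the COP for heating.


COP_hp = Q_cond / W
COP_hp = 19.6 / 8.3
COP_hp = 2.361

2.361


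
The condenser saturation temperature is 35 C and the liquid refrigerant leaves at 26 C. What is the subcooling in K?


Subcooling = T_cond - T_liquid
Subcooling = 35 - 26
Subcooling = 9 K

9


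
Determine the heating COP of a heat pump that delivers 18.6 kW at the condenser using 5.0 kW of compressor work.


COP_hp = Q_cond / W
COP_hp = 18.6 / 5.0
COP_hp = 3.72

3.72


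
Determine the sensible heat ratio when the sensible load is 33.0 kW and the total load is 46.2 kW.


SHR = Q_sensible / Q_total
SHR = 33.0 / 46.2
SHR = 0.714

0.714


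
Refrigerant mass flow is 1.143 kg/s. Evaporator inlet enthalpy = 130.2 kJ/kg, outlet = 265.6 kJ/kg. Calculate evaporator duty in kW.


dh = 265.6 - 130.2 = 135.4 kJ/kg
Q_evap = m_dot * dh = 1.143 * 135.4
Q_evap = 154.76 kW

154.76


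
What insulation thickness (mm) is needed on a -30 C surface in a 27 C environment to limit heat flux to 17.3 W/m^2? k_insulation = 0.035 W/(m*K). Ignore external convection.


dT = 27 - (-30) = 57 K
thickness = k * dT / q_max * 1000
thickness = 0.035 * 57 / 17.3 * 1000
thickness = 115.3 mm

115.3


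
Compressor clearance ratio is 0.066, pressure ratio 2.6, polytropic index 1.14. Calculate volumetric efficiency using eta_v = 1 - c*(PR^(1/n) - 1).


PR^(1/n) = 2.6^(1/1.14) = 2.31212713
eta_v = 1 - 0.066 * (2.31212713 - 1)
eta_v = 0.9134

0.9134


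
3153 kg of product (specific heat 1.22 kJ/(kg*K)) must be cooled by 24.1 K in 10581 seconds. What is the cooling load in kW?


Q = m * cp * dT / t
Q = 3153 * 1.22 * 24.1 / 10581
Q = 8.761 kW

8.761


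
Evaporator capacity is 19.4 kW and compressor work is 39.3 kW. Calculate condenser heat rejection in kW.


Q_cond = Q_evap + W
Q_cond = 19.4 + 39.3
Q_cond = 58.7 kW

58.7


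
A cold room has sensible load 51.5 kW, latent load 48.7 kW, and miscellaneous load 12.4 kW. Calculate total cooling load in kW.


Q_total = Q_s + Q_l + Q_misc
Q_total = 51.5 + 48.7 + 12.4
Q_total = 112.6 kW

112.6


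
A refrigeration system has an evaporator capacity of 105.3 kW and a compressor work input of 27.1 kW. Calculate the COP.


COP = Q_evap / W
COP = 105.3 / 27.1
COP = 3.886

3.886


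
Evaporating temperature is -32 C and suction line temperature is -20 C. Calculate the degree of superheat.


Superheat = T_suction - T_evap
Superheat = -20 - (-32)
Superheat = 12 K

12


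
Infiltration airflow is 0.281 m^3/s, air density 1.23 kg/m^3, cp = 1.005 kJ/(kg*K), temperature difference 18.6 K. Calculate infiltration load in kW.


Q = V_dot * rho * cp * dT
Q = 0.281 * 1.23 * 1.005 * 18.6
Q = 6.461 kW

6.461


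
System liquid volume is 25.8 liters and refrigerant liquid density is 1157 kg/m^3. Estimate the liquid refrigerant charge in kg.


Charge = V * rho / 1000
Charge = 25.8 * 1157 / 1000
Charge = 29.85 kg

29.85


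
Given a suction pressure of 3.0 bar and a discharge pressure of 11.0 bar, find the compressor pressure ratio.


PR = P_high / P_low
PR = 11.0 / 3.0
PR = 3.667

3.667


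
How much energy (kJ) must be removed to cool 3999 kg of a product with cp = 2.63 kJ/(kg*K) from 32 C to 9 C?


dT = 32 - (9) = 23 K
Q = m * cp * dT = 3999 * 2.63 * 23
Q = 241900 kJ

241900


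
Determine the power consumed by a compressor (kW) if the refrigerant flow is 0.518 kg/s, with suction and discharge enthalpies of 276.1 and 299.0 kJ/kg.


dh = 299.0 - 276.1 = 22.9 kJ/kg
W = m_dot * dh = 0.518 * 22.9 = 11.86 kW

11.86


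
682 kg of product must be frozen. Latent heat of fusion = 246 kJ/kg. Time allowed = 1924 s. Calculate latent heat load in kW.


Q_lat = m * h_fg / t
Q_lat = 682 * 246 / 1924
Q_lat = 87.2 kW

87.2


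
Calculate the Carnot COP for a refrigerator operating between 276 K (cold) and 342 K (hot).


dT = 342 - 276 = 66 K
COP_carnot = T_cold / dT = 276 / 66
COP_carnot = 4.182

4.182


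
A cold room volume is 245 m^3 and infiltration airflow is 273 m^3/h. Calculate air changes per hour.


ACH = flow / volume
ACH = 273 / 245
ACH = 1.114

1.114


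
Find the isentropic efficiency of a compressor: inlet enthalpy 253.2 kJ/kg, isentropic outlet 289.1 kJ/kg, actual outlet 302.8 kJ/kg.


dh_ideal = 289.1 - 253.2 = 35.9 kJ/kg
dh_actual = 302.8 - 253.2 = 49.6 kJ/kg
eta_s = dh_ideal / dh_actual = 35.9 / 49.6
eta_s = 0.7238

0.7238


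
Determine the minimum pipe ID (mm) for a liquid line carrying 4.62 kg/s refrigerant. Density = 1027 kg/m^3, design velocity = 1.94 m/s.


A = m_dot / (rho * v) = 4.62 / (1027 * 1.94) = 0.00231883476 m^2
d = sqrt(4*A/pi) * 1000
d = 54.3 mm

54.3


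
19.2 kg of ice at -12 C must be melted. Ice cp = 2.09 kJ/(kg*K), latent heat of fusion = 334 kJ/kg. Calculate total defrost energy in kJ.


Sensible heat = cp * dT = 2.09 * 12 = 25.08 kJ/kg
Total per kg = 25.08 + 334 = 359.08 kJ/kg
Q = m * total = 19.2 * 359.08
Q = 6894.3 kJ

6894.3


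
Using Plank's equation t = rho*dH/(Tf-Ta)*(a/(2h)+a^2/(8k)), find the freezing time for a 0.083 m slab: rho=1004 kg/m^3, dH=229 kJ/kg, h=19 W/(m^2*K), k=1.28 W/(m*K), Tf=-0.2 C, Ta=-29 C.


dT = -0.2 - (-29) = 28.8 K
term1 = a/(2h) = 0.083/(2*19) = 0.002184210526
term2 = a^2/(8k) = 0.083^2/(8*1.28) = 0.0006727539063
t = rho*dH*1000/dT * (term1 + term2)
t = 1004*229*1000/28.8 * (0.002184210526 + 0.0006727539063)
t = 22808 s

22808


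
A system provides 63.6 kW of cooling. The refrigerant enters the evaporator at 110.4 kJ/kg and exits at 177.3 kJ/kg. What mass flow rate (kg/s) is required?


dh = 177.3 - 110.4 = 66.9 kJ/kg
m_dot = Q / dh = 63.6 / 66.9 = 0.9507 kg/s

0.9507


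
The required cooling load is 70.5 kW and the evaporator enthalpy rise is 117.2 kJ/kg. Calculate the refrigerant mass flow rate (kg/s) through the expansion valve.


m_dot = Q / dh
m_dot = 70.5 / 117.2
m_dot = 0.6015 kg/s

0.6015


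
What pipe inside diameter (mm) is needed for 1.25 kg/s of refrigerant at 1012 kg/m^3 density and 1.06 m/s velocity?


A = m_dot / (rho * v) = 1.25 / (1012 * 1.06) = 0.001165262137 m^2
d = sqrt(4*A/pi) * 1000
d = 38.5 mm

38.5


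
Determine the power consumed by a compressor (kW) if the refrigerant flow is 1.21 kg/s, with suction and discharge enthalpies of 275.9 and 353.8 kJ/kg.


dh = 353.8 - 275.9 = 77.9 kJ/kg
W = m_dot * dh = 1.21 * 77.9 = 94.26 kW

94.26


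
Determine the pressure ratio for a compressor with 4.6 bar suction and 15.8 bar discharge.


PR = P_high / P_low
PR = 15.8 / 4.6
PR = 3.435

3.435


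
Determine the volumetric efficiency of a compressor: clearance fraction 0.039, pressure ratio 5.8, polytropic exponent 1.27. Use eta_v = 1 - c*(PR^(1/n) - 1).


PR^(1/n) = 5.8^(1/1.27) = 3.9913922
eta_v = 1 - 0.039 * (3.9913922 - 1)
eta_v = 0.8833

0.8833


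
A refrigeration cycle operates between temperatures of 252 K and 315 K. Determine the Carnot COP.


dT = 315 - 252 = 63 K
COP_carnot = T_cold / dT = 252 / 63
COP_carnot = 4.0

4.0


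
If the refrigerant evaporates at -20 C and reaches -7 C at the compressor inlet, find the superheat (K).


Superheat = T_suction - T_evap
Superheat = -7 - (-20)
Superheat = 13 K

13


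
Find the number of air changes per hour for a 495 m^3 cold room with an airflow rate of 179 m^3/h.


ACH = flow / volume
ACH = 179 / 495
ACH = 0.362

0.362


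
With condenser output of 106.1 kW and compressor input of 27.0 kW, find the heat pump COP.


COP_hp = Q_cond / W
COP_hp = 106.1 / 27.0
COP_hp = 3.93

3.93


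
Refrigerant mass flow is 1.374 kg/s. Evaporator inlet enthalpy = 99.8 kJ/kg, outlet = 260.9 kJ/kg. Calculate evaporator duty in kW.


dh = 260.9 - 99.8 = 161.1 kJ/kg
Q_evap = m_dot * dh = 1.374 * 161.1
Q_evap = 221.35 kW

221.35


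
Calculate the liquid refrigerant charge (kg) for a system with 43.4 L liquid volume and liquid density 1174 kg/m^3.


Charge = V * rho / 1000
Charge = 43.4 * 1174 / 1000
Charge = 50.95 kg

50.95


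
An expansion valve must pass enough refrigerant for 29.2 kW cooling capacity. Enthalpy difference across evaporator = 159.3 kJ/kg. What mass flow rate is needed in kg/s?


m_dot = Q / dh
m_dot = 29.2 / 159.3
m_dot = 0.1833 kg/s

0.1833


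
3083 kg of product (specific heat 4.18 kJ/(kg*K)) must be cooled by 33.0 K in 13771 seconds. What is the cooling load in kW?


Q = m * cp * dT / t
Q = 3083 * 4.18 * 33.0 / 13771
Q = 30.881 kW

30.881


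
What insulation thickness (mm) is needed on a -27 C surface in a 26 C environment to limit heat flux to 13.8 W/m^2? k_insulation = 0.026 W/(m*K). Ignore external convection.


dT = 26 - (-27) = 53 K
thickness = k * dT / q_max * 1000
thickness = 0.026 * 53 / 13.8 * 1000
thickness = 99.9 mm

99.9


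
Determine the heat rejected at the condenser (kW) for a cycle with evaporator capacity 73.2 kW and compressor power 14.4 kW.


Q_cond = Q_evap + W
Q_cond = 73.2 + 14.4
Q_cond = 87.6 kW

87.6


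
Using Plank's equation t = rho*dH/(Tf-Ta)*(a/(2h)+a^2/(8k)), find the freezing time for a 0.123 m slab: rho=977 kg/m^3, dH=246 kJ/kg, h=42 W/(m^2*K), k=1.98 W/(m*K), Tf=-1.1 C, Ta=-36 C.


dT = -1.1 - (-36) = 34.9 K
term1 = a/(2h) = 0.123/(2*42) = 0.001464285714
term2 = a^2/(8k) = 0.123^2/(8*1.98) = 0.0009551136364
t = rho*dH*1000/dT * (term1 + term2)
t = 977*246*1000/34.9 * (0.001464285714 + 0.0009551136364)
t = 16661 s

16661


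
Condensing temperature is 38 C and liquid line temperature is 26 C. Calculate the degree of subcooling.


Subcooling = T_cond - T_liquid
Subcooling = 38 - 26
Subcooling = 12 K

12


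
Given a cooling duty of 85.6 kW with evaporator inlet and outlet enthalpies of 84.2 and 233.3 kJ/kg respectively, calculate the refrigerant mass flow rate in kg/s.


dh = 233.3 - 84.2 = 149.1 kJ/kg
m_dot = Q / dh = 85.6 / 149.1 = 0.5741 kg/s

0.5741


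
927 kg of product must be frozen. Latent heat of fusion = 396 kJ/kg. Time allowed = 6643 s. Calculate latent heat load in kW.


Q_lat = m * h_fg / t
Q_lat = 927 * 396 / 6643
Q_lat = 55.26 kW

55.26


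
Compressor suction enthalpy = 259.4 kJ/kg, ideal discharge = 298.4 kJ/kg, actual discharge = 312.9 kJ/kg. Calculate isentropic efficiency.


dh_ideal = 298.4 - 259.4 = 39.0 kJ/kg
dh_actual = 312.9 - 259.4 = 53.5 kJ/kg
eta_s = dh_ideal / dh_actual = 39.0 / 53.5
eta_s = 0.729

0.729


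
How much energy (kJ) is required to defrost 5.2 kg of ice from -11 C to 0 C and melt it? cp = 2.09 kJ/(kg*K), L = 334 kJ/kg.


Sensible heat = cp * dT = 2.09 * 11 = 22.99 kJ/kg
Total per kg = 22.99 + 334 = 356.99 kJ/kg
Q = m * total = 5.2 * 356.99
Q = 1856.3 kJ

1856.3


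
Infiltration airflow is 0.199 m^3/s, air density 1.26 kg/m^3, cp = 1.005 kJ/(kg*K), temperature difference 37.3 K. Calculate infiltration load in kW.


Q = V_dot * rho * cp * dT
Q = 0.199 * 1.26 * 1.005 * 37.3
Q = 9.399 kW

9.399


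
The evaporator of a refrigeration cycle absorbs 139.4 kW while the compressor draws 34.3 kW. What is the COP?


COP = Q_evap / W
COP = 139.4 / 34.3
COP = 4.064

4.064


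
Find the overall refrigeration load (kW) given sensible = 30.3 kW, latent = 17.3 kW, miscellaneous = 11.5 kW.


Q_total = Q_s + Q_l + Q_misc
Q_total = 30.3 + 17.3 + 11.5
Q_total = 59.1 kW

59.1


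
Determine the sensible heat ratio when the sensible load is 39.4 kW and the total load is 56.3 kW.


SHR = Q_sensible / Q_total
SHR = 39.4 / 56.3
SHR = 0.7

0.7


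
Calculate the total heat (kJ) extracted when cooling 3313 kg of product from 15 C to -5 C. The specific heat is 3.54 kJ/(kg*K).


dT = 15 - (-5) = 20 K
Q = m * cp * dT = 3313 * 3.54 * 20
Q = 234560 kJ

234560


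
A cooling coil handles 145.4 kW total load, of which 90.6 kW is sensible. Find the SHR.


SHR = Q_sensible / Q_total
SHR = 90.6 / 145.4
SHR = 0.623

0.623


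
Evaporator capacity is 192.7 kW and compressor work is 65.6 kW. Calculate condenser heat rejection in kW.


Q_cond = Q_evap + W
Q_cond = 192.7 + 65.6
Q_cond = 258.3 kW

258.3


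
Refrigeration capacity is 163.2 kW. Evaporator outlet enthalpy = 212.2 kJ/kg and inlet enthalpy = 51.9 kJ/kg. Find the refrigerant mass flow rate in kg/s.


dh = 212.2 - 51.9 = 160.3 kJ/kg
m_dot = Q / dh = 163.2 / 160.3 = 1.0181 kg/s

1.0181


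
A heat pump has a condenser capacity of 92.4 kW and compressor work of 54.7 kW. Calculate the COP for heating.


COP_hp = Q_cond / W
COP_hp = 92.4 / 54.7
COP_hp = 1.689

1.689


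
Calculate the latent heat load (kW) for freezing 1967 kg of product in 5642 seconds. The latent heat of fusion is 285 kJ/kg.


Q_lat = m * h_fg / t
Q_lat = 1967 * 285 / 5642
Q_lat = 99.36 kW

99.36


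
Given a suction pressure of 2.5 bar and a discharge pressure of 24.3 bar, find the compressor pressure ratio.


PR = P_high / P_low
PR = 24.3 / 2.5
PR = 9.72

9.72


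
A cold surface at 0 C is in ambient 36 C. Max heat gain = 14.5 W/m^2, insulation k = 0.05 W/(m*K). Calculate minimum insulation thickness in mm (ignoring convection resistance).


dT = 36 - (0) = 36 K
thickness = k * dT / q_max * 1000
thickness = 0.05 * 36 / 14.5 * 1000
thickness = 124.1 mm

124.1


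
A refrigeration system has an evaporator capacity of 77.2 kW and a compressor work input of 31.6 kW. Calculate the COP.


COP = Q_evap / W
COP = 77.2 / 31.6
COP = 2.443

2.443


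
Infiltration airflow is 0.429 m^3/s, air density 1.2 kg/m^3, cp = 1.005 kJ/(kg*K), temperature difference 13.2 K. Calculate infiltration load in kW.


Q = V_dot * rho * cp * dT
Q = 0.429 * 1.2 * 1.005 * 13.2
Q = 6.829 kW

6.829


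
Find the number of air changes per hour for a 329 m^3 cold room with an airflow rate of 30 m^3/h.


ACH = flow / volume
ACH = 30 / 329
ACH = 0.091

0.091


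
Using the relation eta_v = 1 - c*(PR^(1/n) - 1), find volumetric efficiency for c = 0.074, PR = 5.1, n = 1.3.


PR^(1/n) = 5.1^(1/1.3) = 3.50174688
eta_v = 1 - 0.074 * (3.50174688 - 1)
eta_v = 0.8149

0.8149


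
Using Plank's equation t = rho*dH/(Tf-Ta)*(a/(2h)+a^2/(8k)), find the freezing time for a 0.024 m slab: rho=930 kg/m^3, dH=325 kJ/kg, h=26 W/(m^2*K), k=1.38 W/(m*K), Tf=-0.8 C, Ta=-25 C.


dT = -0.8 - (-25) = 24.2 K
term1 = a/(2h) = 0.024/(2*26) = 0.0004615384615
term2 = a^2/(8k) = 0.024^2/(8*1.38) = 0.00005217391304
t = rho*dH*1000/dT * (term1 + term2)
t = 930*325*1000/24.2 * (0.0004615384615 + 0.00005217391304)
t = 6416 s

6416


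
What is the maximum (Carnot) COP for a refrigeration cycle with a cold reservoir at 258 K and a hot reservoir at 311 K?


dT = 311 - 258 = 53 K
COP_carnot = T_cold / dT = 258 / 53
COP_carnot = 4.868

4.868


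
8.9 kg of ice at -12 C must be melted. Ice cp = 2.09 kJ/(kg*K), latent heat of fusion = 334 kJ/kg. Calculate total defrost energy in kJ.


Sensible heat = cp * dT = 2.09 * 12 = 25.08 kJ/kg
Total per kg = 25.08 + 334 = 359.08 kJ/kg
Q = m * total = 8.9 * 359.08
Q = 3195.8 kJ

3195.8


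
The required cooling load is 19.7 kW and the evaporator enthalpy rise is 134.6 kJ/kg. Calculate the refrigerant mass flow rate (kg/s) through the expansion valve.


m_dot = Q / dh
m_dot = 19.7 / 134.6
m_dot = 0.1464 kg/s

0.1464


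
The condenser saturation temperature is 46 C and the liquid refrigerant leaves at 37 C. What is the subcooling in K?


Subcooling = T_cond - T_liquid
Subcooling = 46 - 37
Subcooling = 9 K

9


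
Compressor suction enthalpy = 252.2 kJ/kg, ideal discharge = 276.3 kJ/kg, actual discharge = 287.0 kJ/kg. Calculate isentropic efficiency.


dh_ideal = 276.3 - 252.2 = 24.1 kJ/kg
dh_actual = 287.0 - 252.2 = 34.8 kJ/kg
eta_s = dh_ideal / dh_actual = 24.1 / 34.8
eta_s = 0.6925

0.6925


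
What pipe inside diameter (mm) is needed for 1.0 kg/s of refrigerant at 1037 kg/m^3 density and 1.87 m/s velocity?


A = m_dot / (rho * v) = 1.0 / (1037 * 1.87) = 0.0005156792269 m^2
d = sqrt(4*A/pi) * 1000
d = 25.6 mm

25.6


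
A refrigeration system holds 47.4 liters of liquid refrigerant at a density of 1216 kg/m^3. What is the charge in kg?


Charge = V * rho / 1000
Charge = 47.4 * 1216 / 1000
Charge = 57.64 kg

57.64


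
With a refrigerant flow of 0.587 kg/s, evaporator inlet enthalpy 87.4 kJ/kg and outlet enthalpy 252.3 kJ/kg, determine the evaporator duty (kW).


dh = 252.3 - 87.4 = 164.9 kJ/kg
Q_evap = m_dot * dh = 0.587 * 164.9
Q_evap = 96.8 kW

96.8


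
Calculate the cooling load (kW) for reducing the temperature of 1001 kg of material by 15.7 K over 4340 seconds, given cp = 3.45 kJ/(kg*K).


Q = m * cp * dT / t
Q = 1001 * 3.45 * 15.7 / 4340
Q = 12.493 kW

12.493


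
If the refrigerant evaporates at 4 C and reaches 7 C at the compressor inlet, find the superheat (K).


Superheat = T_suction - T_evap
Superheat = 7 - (4)
Superheat = 3 K

3


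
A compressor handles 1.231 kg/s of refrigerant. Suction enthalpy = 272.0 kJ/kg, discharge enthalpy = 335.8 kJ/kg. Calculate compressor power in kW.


dh = 335.8 - 272.0 = 63.8 kJ/kg
W = m_dot * dh = 1.231 * 63.8 = 78.54 kW

78.54


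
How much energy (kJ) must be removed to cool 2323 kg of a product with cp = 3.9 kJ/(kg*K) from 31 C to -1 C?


dT = 31 - (-1) = 32 K
Q = m * cp * dT = 2323 * 3.9 * 32
Q = 289910 kJ

289910


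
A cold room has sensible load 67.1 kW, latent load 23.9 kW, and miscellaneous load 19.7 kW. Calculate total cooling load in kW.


Q_total = Q_s + Q_l + Q_misc
Q_total = 67.1 + 23.9 + 19.7
Q_total = 110.7 kW

110.7


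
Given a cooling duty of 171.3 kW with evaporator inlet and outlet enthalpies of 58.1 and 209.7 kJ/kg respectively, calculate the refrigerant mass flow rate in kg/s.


dh = 209.7 - 58.1 = 151.6 kJ/kg
m_dot = Q / dh = 171.3 / 151.6 = 1.1299 kg/s

1.1299


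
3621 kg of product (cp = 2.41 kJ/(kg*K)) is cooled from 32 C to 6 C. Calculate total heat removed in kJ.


dT = 32 - (6) = 26 K
Q = m * cp * dT = 3621 * 2.41 * 26
Q = 226892 kJ

226892


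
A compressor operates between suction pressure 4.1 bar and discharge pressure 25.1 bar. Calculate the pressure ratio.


PR = P_high / P_low
PR = 25.1 / 4.1
PR = 6.122

6.122


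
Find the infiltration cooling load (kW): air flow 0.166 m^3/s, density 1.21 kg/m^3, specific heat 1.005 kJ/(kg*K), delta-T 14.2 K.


Q = V_dot * rho * cp * dT
Q = 0.166 * 1.21 * 1.005 * 14.2
Q = 2.866 kW

2.866


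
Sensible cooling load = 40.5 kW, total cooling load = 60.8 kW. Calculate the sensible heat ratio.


SHR = Q_sensible / Q_total
SHR = 40.5 / 60.8
SHR = 0.666

0.666


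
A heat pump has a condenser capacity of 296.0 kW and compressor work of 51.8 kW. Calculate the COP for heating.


COP_hp = Q_cond / W
COP_hp = 296.0 / 51.8
COP_hp = 5.714

5.714


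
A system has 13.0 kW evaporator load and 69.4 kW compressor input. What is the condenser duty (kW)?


Q_cond = Q_evap + W
Q_cond = 13.0 + 69.4
Q_cond = 82.4 kW

82.4


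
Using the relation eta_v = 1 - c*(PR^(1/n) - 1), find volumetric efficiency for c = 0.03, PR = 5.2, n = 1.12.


PR^(1/n) = 5.2^(1/1.12) = 4.35801479
eta_v = 1 - 0.03 * (4.35801479 - 1)
eta_v = 0.8993

0.8993


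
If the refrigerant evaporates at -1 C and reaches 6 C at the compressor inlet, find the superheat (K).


Superheat = T_suction - T_evap
Superheat = 6 - (-1)
Superheat = 7 K

7


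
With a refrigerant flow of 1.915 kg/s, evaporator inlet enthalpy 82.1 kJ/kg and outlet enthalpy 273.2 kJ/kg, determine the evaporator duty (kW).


dh = 273.2 - 82.1 = 191.1 kJ/kg
Q_evap = m_dot * dh = 1.915 * 191.1
Q_evap = 365.96 kW

365.96


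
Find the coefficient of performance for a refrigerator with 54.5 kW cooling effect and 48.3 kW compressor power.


COP = Q_evap / W
COP = 54.5 / 48.3
COP = 1.128

1.128


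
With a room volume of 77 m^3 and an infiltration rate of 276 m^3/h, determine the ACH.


ACH = flow / volume
ACH = 276 / 77
ACH = 3.584

3.584


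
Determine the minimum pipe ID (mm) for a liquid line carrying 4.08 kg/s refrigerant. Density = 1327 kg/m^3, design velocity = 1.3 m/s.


A = m_dot / (rho * v) = 4.08 / (1327 * 1.3) = 0.002365080285 m^2
d = sqrt(4*A/pi) * 1000
d = 54.9 mm

54.9


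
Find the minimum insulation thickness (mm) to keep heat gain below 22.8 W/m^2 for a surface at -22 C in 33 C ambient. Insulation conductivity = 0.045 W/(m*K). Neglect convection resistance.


dT = 33 - (-22) = 55 K
thickness = k * dT / q_max * 1000
thickness = 0.045 * 55 / 22.8 * 1000
thickness = 108.6 mm

108.6


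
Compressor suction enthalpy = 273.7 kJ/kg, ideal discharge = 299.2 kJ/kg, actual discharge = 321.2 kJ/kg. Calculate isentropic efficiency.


dh_ideal = 299.2 - 273.7 = 25.5 kJ/kg
dh_actual = 321.2 - 273.7 = 47.5 kJ/kg
eta_s = dh_ideal / dh_actual = 25.5 / 47.5
eta_s = 0.5368

0.5368


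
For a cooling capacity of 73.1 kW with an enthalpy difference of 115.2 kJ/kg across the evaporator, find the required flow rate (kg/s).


m_dot = Q / dh
m_dot = 73.1 / 115.2
m_dot = 0.6345 kg/s

0.6345


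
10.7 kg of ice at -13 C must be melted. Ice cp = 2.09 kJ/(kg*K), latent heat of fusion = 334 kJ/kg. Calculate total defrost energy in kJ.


Sensible heat = cp * dT = 2.09 * 13 = 27.17 kJ/kg
Total per kg = 27.17 + 334 = 361.17 kJ/kg
Q = m * total = 10.7 * 361.17
Q = 3864.5 kJ

3864.5


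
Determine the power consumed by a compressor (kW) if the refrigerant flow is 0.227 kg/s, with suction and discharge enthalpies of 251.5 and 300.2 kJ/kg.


dh = 300.2 - 251.5 = 48.7 kJ/kg
W = m_dot * dh = 0.227 * 48.7 = 11.05 kW

11.05


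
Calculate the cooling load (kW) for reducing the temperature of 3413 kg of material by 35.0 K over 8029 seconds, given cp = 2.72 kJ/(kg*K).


Q = m * cp * dT / t
Q = 3413 * 2.72 * 35.0 / 8029
Q = 40.468 kW

40.468


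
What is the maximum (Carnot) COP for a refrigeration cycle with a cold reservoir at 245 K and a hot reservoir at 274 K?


dT = 274 - 245 = 29 K
COP_carnot = T_cold / dT = 245 / 29
COP_carnot = 8.448

8.448


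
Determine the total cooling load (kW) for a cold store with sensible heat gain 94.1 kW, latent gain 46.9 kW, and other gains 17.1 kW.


Q_total = Q_s + Q_l + Q_misc
Q_total = 94.1 + 46.9 + 17.1
Q_total = 158.1 kW

158.1


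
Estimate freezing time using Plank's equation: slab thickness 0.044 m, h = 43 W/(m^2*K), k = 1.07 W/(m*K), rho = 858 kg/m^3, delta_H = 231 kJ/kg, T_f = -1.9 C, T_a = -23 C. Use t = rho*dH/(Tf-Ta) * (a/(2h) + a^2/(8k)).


dT = -1.9 - (-23) = 21.1 K
term1 = a/(2h) = 0.044/(2*43) = 0.000511627907
term2 = a^2/(8k) = 0.044^2/(8*1.07) = 0.0002261682243
t = rho*dH*1000/dT * (term1 + term2)
t = 858*231*1000/21.1 * (0.000511627907 + 0.0002261682243)
t = 6930 s

6930


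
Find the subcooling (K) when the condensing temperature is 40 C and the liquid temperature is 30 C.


Subcooling = T_cond - T_liquid
Subcooling = 40 - 30
Subcooling = 10 K

10


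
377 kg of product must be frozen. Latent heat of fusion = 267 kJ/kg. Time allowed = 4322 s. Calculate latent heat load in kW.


Q_lat = m * h_fg / t
Q_lat = 377 * 267 / 4322
Q_lat = 23.29 kW

23.29


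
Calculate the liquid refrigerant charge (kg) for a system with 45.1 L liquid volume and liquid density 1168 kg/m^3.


Charge = V * rho / 1000
Charge = 45.1 * 1168 / 1000
Charge = 52.68 kg

52.68


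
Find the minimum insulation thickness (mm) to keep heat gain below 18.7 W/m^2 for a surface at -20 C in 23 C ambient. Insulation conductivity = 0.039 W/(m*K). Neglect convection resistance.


dT = 23 - (-20) = 43 K
thickness = k * dT / q_max * 1000
thickness = 0.039 * 43 / 18.7 * 1000
thickness = 89.7 mm

89.7


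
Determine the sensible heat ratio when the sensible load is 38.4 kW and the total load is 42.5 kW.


SHR = Q_sensible / Q_total
SHR = 38.4 / 42.5
SHR = 0.904

0.904


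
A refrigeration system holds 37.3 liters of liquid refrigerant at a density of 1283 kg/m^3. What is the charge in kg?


Charge = V * rho / 1000
Charge = 37.3 * 1283 / 1000
Charge = 47.86 kg

47.86


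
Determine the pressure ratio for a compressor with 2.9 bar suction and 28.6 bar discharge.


PR = P_high / P_low
PR = 28.6 / 2.9
PR = 9.862

9.862


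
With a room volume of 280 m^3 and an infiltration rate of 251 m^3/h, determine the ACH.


ACH = flow / volume
ACH = 251 / 280
ACH = 0.896

0.896


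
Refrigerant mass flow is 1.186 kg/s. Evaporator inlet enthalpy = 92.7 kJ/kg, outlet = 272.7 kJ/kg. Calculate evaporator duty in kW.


dh = 272.7 - 92.7 = 180.0 kJ/kg
Q_evap = m_dot * dh = 1.186 * 180.0
Q_evap = 213.48 kW

213.48


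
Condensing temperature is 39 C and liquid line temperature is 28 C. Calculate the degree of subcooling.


Subcooling = T_cond - T_liquid
Subcooling = 39 - 28
Subcooling = 11 K

11


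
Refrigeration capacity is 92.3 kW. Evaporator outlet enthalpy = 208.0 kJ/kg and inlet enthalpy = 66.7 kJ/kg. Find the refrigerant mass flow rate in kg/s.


dh = 208.0 - 66.7 = 141.3 kJ/kg
m_dot = Q / dh = 92.3 / 141.3 = 0.6532 kg/s

0.6532


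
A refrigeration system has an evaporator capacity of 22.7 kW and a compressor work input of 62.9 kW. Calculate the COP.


COP = Q_evap / W
COP = 22.7 / 62.9
COP = 0.361

0.361


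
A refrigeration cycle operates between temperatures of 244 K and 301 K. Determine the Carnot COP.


dT = 301 - 244 = 57 K
COP_carnot = T_cold / dT = 244 / 57
COP_carnot = 4.281

4.281


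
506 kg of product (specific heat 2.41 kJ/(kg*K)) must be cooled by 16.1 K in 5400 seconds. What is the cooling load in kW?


Q = m * cp * dT / t
Q = 506 * 2.41 * 16.1 / 5400
Q = 3.636 kW

3.636


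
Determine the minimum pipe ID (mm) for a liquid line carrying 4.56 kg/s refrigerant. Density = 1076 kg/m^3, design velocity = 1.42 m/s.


A = m_dot / (rho * v) = 4.56 / (1076 * 1.42) = 0.002984449448 m^2
d = sqrt(4*A/pi) * 1000
d = 61.6 mm

61.6


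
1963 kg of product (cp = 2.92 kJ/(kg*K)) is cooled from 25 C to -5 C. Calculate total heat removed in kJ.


dT = 25 - (-5) = 30 K
Q = m * cp * dT = 1963 * 2.92 * 30
Q = 171959 kJ

171959


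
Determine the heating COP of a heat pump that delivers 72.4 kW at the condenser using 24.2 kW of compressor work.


COP_hp = Q_cond / W
COP_hp = 72.4 / 24.2
COP_hp = 2.992

2.992


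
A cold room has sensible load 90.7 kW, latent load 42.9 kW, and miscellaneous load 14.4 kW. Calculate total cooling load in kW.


Q_total = Q_s + Q_l + Q_misc
Q_total = 90.7 + 42.9 + 14.4
Q_total = 148.0 kW

148.0


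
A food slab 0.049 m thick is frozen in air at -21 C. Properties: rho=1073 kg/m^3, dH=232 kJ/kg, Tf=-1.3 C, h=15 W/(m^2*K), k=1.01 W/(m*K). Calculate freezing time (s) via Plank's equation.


dT = -1.3 - (-21) = 19.7 K
term1 = a/(2h) = 0.049/(2*15) = 0.001633333333
term2 = a^2/(8k) = 0.049^2/(8*1.01) = 0.0002971534653
t = rho*dH*1000/dT * (term1 + term2)
t = 1073*232*1000/19.7 * (0.001633333333 + 0.0002971534653)
t = 24394 s

24394


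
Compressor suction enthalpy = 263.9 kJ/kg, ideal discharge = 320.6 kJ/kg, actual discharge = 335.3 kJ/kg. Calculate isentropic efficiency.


dh_ideal = 320.6 - 263.9 = 56.7 kJ/kg
dh_actual = 335.3 - 263.9 = 71.4 kJ/kg
eta_s = dh_ideal / dh_actual = 56.7 / 71.4
eta_s = 0.7941

0.7941


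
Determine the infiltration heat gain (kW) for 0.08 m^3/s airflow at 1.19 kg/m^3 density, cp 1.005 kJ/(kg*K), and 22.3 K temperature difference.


Q = V_dot * rho * cp * dT
Q = 0.08 * 1.19 * 1.005 * 22.3
Q = 2.134 kW

2.134


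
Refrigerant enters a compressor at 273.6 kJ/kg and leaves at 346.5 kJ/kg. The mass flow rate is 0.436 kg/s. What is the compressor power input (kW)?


dh = 346.5 - 273.6 = 72.9 kJ/kg
W = m_dot * dh = 0.436 * 72.9 = 31.78 kW

31.78


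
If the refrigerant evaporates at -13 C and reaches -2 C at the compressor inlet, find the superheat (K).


Superheat = T_suction - T_evap
Superheat = -2 - (-13)
Superheat = 11 K

11


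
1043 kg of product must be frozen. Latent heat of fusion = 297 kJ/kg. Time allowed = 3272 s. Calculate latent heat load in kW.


Q_lat = m * h_fg / t
Q_lat = 1043 * 297 / 3272
Q_lat = 94.67 kW

94.67


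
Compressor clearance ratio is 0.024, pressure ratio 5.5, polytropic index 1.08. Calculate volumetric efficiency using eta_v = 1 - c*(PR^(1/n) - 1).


PR^(1/n) = 5.5^(1/1.08) = 4.84753562
eta_v = 1 - 0.024 * (4.84753562 - 1)
eta_v = 0.9077

0.9077


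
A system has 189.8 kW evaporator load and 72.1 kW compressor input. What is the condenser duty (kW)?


Q_cond = Q_evap + W
Q_cond = 189.8 + 72.1
Q_cond = 261.9 kW

261.9


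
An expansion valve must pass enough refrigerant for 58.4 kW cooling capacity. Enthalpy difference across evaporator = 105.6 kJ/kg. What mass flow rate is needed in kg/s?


m_dot = Q / dh
m_dot = 58.4 / 105.6
m_dot = 0.553 kg/s

0.553


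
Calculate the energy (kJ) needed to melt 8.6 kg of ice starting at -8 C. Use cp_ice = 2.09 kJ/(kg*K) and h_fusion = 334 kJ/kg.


Sensible heat = cp * dT = 2.09 * 8 = 16.72 kJ/kg
Total per kg = 16.72 + 334 = 350.72 kJ/kg
Q = m * total = 8.6 * 350.72
Q = 3016.2 kJ

3016.2


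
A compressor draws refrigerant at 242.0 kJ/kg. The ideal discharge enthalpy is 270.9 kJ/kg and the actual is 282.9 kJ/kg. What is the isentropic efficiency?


dh_ideal = 270.9 - 242.0 = 28.9 kJ/kg
dh_actual = 282.9 - 242.0 = 40.9 kJ/kg
eta_s = dh_ideal / dh_actual = 28.9 / 40.9
eta_s = 0.7066

0.7066


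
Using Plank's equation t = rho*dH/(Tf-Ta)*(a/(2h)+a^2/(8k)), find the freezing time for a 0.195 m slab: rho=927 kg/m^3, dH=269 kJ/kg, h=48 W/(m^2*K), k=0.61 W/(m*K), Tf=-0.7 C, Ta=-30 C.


dT = -0.7 - (-30) = 29.3 K
term1 = a/(2h) = 0.195/(2*48) = 0.00203125
term2 = a^2/(8k) = 0.195^2/(8*0.61) = 0.007792008197
t = rho*dH*1000/dT * (term1 + term2)
t = 927*269*1000/29.3 * (0.00203125 + 0.007792008197)
t = 83603 s

83603


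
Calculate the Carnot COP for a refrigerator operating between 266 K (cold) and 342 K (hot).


dT = 342 - 266 = 76 K
COP_carnot = T_cold / dT = 266 / 76
COP_carnot = 3.5

3.5


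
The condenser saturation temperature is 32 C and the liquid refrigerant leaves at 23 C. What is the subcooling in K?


Subcooling = T_cond - T_liquid
Subcooling = 32 - 23
Subcooling = 9 K

9


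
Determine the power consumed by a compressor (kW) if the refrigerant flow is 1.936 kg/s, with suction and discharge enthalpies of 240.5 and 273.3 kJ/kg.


dh = 273.3 - 240.5 = 32.8 kJ/kg
W = m_dot * dh = 1.936 * 32.8 = 63.5 kW

63.5


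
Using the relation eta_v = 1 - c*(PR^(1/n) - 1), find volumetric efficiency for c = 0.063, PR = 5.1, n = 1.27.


PR^(1/n) = 5.1^(1/1.27) = 3.60696452
eta_v = 1 - 0.063 * (3.60696452 - 1)
eta_v = 0.8358

0.8358


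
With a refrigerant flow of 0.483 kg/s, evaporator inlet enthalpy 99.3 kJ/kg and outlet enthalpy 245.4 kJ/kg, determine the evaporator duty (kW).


dh = 245.4 - 99.3 = 146.1 kJ/kg
Q_evap = m_dot * dh = 0.483 * 146.1
Q_evap = 70.57 kW

70.57


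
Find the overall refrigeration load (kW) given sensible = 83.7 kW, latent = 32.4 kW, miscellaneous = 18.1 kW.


Q_total = Q_s + Q_l + Q_misc
Q_total = 83.7 + 32.4 + 18.1
Q_total = 134.2 kW

134.2


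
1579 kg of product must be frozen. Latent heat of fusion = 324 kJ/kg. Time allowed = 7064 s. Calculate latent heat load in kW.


Q_lat = m * h_fg / t
Q_lat = 1579 * 324 / 7064
Q_lat = 72.42 kW

72.42


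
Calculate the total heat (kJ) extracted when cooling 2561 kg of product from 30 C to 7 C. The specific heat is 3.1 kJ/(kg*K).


dT = 30 - (7) = 23 K
Q = m * cp * dT = 2561 * 3.1 * 23
Q = 182599 kJ

182599


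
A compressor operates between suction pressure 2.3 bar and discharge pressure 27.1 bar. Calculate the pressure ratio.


PR = P_high / P_low
PR = 27.1 / 2.3
PR = 11.783

11.783


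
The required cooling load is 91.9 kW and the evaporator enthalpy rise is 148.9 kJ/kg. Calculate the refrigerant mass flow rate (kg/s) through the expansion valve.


m_dot = Q / dh
m_dot = 91.9 / 148.9
m_dot = 0.6172 kg/s

0.6172


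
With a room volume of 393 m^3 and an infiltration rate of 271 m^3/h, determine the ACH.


ACH = flow / volume
ACH = 271 / 393
ACH = 0.69

0.69


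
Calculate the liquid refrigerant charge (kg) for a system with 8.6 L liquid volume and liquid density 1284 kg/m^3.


Charge = V * rho / 1000
Charge = 8.6 * 1284 / 1000
Charge = 11.04 kg

11.04


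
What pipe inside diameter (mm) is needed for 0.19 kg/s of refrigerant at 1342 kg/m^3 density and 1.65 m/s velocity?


A = m_dot / (rho * v) = 0.19 / (1342 * 1.65) = 0.00008580589803 m^2
d = sqrt(4*A/pi) * 1000
d = 10.5 mm

10.5


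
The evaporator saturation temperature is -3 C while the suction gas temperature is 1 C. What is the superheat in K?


Superheat = T_suction - T_evap
Superheat = 1 - (-3)
Superheat = 4 K

4


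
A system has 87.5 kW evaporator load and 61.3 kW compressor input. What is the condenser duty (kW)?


Q_cond = Q_evap + W
Q_cond = 87.5 + 61.3
Q_cond = 148.8 kW

148.8
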